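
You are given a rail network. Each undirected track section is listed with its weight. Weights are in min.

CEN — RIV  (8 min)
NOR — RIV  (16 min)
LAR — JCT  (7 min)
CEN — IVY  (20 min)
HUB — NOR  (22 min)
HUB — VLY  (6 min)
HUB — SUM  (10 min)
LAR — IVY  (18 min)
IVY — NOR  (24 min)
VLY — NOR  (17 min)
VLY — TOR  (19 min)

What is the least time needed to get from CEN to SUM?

Settle nodes by increasing distance from CEN:
CEN: 0
RIV: 8  (via CEN)
IVY: 20  (via CEN)
NOR: 24  (via RIV)
LAR: 38  (via IVY)
VLY: 41  (via NOR)
JCT: 45  (via LAR)
HUB: 46  (via NOR)
SUM: 56  (via HUB)
Shortest route: CEN → RIV → NOR → HUB → SUM = 56 min.

56 min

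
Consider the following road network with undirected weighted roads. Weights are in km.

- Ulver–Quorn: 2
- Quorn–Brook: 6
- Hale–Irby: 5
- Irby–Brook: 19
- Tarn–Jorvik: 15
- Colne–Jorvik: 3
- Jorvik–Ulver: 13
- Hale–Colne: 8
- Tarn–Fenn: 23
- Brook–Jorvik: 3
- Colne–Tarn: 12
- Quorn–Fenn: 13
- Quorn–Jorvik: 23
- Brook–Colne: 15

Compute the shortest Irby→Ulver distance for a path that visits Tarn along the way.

51 km

Shortest Irby→Tarn: Irby → Hale → Colne → Tarn = 25
Shortest Tarn→Ulver: Tarn → Jorvik → Brook → Quorn → Ulver = 26
Total via Tarn: 25 + 26 = 51 km.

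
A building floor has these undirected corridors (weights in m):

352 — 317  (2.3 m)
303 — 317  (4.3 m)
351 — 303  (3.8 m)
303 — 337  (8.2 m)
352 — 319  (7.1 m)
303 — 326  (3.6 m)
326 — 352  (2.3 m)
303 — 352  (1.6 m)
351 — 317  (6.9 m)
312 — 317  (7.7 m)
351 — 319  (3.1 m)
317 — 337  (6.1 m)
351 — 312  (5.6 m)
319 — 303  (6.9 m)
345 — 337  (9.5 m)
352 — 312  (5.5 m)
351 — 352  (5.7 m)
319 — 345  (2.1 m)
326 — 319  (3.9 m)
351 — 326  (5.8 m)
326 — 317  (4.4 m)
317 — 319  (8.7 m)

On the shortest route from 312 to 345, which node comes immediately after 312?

Compare a few routes:
312–352–326–319–345: 5.5+2.3+3.9+2.1 = 13.8
312–351–319–345: 5.6+3.1+2.1 = 10.8
Cheapest is 312–351–319–345 at 10.8 m.
So from 312 the first move is to 351.

351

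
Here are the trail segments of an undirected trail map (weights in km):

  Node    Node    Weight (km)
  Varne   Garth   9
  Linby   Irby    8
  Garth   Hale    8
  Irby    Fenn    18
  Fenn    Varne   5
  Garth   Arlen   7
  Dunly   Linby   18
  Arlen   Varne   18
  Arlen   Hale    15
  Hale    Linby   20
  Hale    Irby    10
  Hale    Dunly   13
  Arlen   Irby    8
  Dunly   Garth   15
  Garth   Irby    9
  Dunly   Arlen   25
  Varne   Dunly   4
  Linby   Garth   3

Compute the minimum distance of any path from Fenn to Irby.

18 km

Compare a few routes:
Fenn → Varne → Garth → Linby → Irby: 5+9+3+8 = 25
Fenn → Irby: 18 = 18
Fenn → Varne → Garth → Irby: 5+9+9 = 23
Fenn → Varne → Garth → Arlen → Irby: 5+9+7+8 = 29
Cheapest is Fenn → Irby at 18 km.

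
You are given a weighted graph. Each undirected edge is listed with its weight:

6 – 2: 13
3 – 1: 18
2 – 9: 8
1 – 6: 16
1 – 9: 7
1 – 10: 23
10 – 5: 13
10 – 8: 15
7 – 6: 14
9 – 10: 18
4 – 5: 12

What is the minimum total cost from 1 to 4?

48

Settle nodes by increasing distance from 1:
1: 0
9: 7  (via 1)
2: 15  (via 9)
6: 16  (via 1)
3: 18  (via 1)
10: 23  (via 1)
7: 30  (via 6)
5: 36  (via 10)
8: 38  (via 10)
4: 48  (via 5)
Shortest route: 1–10–5–4 = 48.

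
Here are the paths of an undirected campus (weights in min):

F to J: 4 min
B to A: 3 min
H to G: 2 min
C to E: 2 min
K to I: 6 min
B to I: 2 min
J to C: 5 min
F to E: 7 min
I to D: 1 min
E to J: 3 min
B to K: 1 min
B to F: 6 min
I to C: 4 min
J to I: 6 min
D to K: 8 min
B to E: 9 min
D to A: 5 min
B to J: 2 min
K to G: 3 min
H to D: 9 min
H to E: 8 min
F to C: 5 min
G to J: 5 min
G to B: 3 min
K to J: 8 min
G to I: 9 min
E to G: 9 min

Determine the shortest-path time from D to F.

Settle nodes by increasing distance from D:
D: 0
I: 1  (via D)
B: 3  (via I)
K: 4  (via B)
A: 5  (via D)
C: 5  (via I)
J: 5  (via B)
G: 6  (via B)
E: 7  (via C)
H: 8  (via G)
F: 9  (via B)
Shortest route: D–I–B–F = 9 min.

9 min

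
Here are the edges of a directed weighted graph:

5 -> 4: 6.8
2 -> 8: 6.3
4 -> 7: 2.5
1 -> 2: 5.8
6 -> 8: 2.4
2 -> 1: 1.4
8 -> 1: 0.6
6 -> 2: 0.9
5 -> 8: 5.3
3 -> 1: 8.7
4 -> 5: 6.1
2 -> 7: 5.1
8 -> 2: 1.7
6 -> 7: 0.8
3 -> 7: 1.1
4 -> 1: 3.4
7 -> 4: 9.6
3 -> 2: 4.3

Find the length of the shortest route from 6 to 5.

Candidate routes:
6 - 8 - 1 - 2 - 7 - 4 - 5: 2.4+0.6+5.8+5.1+9.6+6.1 = 29.6
6 - 8 - 2 - 7 - 4 - 5: 2.4+1.7+5.1+9.6+6.1 = 24.9
6 - 2 - 7 - 4 - 5: 0.9+5.1+9.6+6.1 = 21.7
6 - 7 - 4 - 5: 0.8+9.6+6.1 = 16.5
Cheapest is 6 - 7 - 4 - 5 at 16.5.

16.5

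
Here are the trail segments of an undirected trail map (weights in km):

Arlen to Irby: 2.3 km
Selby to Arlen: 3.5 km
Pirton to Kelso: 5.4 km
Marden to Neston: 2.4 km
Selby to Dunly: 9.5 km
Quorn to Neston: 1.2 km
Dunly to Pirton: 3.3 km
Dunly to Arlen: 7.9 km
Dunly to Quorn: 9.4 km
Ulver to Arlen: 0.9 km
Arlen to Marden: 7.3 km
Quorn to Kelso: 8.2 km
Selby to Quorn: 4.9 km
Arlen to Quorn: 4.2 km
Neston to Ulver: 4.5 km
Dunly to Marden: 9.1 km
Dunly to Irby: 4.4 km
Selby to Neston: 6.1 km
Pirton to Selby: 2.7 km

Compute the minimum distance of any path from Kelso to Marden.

11.8 km

Running Dijkstra from Kelso:
Kelso: 0
Pirton: 5.4  (via Kelso)
Selby: 8.1  (via Pirton)
Quorn: 8.2  (via Kelso)
Dunly: 8.7  (via Pirton)
Neston: 9.4  (via Quorn)
Arlen: 11.6  (via Selby)
Marden: 11.8  (via Neston)
Shortest route: Kelso–Quorn–Neston–Marden = 11.8 km.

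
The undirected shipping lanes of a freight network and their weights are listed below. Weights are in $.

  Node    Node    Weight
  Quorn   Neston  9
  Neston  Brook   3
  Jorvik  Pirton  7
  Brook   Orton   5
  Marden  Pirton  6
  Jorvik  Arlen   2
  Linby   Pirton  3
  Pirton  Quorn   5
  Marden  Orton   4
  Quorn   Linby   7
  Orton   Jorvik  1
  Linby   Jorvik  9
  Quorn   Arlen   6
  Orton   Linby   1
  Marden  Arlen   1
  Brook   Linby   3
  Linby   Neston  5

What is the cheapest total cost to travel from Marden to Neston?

Shortest distances from Marden:
Marden: 0
Arlen: 1  (via Marden)
Jorvik: 3  (via Arlen)
Orton: 4  (via Marden)
Linby: 5  (via Orton)
Pirton: 6  (via Marden)
Quorn: 7  (via Arlen)
Brook: 8  (via Linby)
Neston: 10  (via Linby)
Shortest route: Marden–Orton–Linby–Neston = $10.

$10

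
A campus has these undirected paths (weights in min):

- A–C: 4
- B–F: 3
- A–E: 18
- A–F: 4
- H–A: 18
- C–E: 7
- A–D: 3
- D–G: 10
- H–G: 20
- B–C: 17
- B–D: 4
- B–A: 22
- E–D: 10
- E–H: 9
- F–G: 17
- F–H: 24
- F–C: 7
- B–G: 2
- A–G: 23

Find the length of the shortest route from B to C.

Running Dijkstra from B:
B: 0
G: 2  (via B)
F: 3  (via B)
D: 4  (via B)
A: 7  (via F)
C: 10  (via F)
Shortest route: B–F–C = 10 min.

10 min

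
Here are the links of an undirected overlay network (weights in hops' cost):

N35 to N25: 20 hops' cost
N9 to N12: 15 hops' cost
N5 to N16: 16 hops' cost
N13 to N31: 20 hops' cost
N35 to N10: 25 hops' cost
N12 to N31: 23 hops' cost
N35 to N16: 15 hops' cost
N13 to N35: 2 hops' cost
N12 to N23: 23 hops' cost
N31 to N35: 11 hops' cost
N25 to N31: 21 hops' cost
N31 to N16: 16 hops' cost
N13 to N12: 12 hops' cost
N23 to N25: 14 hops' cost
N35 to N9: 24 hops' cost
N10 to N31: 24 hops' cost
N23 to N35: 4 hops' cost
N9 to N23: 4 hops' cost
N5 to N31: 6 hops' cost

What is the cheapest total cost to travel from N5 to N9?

25 hops' cost

Shortest distances from N5:
N5: 0
N31: 6  (via N5)
N16: 16  (via N5)
N35: 17  (via N31)
N13: 19  (via N35)
N23: 21  (via N35)
N9: 25  (via N23)
Shortest route: N5 → N31 → N35 → N23 → N9 = 25 hops' cost.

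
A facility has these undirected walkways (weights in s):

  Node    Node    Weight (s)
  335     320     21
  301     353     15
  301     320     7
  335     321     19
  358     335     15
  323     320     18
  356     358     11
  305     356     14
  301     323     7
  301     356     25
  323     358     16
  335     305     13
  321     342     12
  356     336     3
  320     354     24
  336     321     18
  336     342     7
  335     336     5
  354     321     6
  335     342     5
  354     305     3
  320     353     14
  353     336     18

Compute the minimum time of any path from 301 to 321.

Settle nodes by increasing distance from 301:
301: 0
323: 7  (via 301)
320: 7  (via 301)
353: 15  (via 301)
358: 23  (via 323)
356: 25  (via 301)
335: 28  (via 320)
336: 28  (via 356)
354: 31  (via 320)
342: 33  (via 335)
305: 34  (via 354)
321: 37  (via 354)
Shortest route: 301–320–354–321 = 37 s.

37 s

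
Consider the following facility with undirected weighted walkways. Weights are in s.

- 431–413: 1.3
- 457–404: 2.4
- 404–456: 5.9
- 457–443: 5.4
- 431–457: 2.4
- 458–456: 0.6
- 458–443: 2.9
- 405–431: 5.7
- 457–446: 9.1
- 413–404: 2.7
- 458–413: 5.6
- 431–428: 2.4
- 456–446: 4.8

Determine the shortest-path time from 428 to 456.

Candidate routes:
428–431–413–458–456: 2.4+1.3+5.6+0.6 = 9.9
428–431–457–404–456: 2.4+2.4+2.4+5.9 = 13.1
428–431–413–404–456: 2.4+1.3+2.7+5.9 = 12.3
428–431–457–443–458–456: 2.4+2.4+5.4+2.9+0.6 = 13.7
Cheapest is 428–431–413–458–456 at 9.9 s.

9.9 s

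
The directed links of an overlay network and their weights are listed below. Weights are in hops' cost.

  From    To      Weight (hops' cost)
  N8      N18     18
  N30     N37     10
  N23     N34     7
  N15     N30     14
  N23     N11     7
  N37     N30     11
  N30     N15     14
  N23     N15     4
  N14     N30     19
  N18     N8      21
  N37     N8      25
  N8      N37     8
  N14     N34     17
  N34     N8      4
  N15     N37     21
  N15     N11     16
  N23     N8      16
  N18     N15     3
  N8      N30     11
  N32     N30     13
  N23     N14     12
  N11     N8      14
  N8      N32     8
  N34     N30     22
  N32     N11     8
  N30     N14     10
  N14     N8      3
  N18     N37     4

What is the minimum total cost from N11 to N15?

35 hops' cost

Shortest distances from N11:
N11: 0
N8: 14  (via N11)
N32: 22  (via N8)
N37: 22  (via N8)
N30: 25  (via N8)
N18: 32  (via N8)
N14: 35  (via N30)
N15: 35  (via N18)
Shortest route: N11 → N8 → N18 → N15 = 35 hops' cost.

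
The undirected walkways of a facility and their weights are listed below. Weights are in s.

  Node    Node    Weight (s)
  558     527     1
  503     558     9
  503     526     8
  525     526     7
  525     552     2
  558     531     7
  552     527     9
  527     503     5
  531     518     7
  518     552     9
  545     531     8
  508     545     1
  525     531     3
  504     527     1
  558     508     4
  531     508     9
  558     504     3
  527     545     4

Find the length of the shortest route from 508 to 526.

Enumerating some paths:
508 → 545 → 531 → 525 → 526: 1+8+3+7 = 19
508 → 545 → 527 → 503 → 526: 1+4+5+8 = 18
Cheapest is 508 → 545 → 527 → 503 → 526 at 18 s.

18 s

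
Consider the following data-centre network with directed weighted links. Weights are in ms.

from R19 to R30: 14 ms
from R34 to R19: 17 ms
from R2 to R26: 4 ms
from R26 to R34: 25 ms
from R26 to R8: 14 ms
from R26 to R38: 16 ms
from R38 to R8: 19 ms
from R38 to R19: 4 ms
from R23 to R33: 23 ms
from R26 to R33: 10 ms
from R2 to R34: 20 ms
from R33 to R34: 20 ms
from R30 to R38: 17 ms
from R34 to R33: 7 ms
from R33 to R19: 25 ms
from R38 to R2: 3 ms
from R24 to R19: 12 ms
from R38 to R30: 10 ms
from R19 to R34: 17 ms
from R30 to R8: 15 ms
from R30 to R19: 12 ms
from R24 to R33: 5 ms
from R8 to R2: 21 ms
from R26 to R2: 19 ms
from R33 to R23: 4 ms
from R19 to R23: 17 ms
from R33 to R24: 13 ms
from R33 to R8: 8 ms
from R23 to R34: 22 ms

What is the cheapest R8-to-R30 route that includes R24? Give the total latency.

74 ms

Shortest R8→R24: R8–R2–R26–R33–R24 = 48
Shortest R24→R30: R24–R19–R30 = 26
Total via R24: 48 + 26 = 74 ms.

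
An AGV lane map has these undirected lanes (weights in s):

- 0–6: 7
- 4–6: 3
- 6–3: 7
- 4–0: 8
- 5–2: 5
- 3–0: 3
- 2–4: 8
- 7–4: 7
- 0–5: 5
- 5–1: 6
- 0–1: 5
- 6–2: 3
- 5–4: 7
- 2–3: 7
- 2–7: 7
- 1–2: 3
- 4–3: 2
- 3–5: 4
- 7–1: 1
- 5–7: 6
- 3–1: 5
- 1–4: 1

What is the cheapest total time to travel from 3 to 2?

6 s

Shortest distances from 3:
3: 0
4: 2  (via 3)
0: 3  (via 3)
1: 3  (via 4)
5: 4  (via 3)
7: 4  (via 1)
6: 5  (via 4)
2: 6  (via 1)
Shortest route: 3–4–1–2 = 6 s.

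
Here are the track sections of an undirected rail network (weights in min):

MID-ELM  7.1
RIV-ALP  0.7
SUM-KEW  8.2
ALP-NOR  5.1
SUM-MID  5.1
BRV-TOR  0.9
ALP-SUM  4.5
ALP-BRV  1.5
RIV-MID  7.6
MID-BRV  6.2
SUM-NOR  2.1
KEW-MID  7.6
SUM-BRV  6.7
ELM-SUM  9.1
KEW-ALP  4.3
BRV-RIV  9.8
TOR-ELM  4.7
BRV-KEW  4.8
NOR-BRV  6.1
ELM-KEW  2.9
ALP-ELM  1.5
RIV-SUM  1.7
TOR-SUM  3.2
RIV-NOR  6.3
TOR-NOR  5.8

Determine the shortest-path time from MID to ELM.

7.1 min

Candidate routes:
MID–BRV–ALP–ELM: 6.2+1.5+1.5 = 9.2
MID–ELM: 7.1 = 7.1
MID–SUM–RIV–ALP–ELM: 5.1+1.7+0.7+1.5 = 9
The minimum is 7.1 min via MID–ELM.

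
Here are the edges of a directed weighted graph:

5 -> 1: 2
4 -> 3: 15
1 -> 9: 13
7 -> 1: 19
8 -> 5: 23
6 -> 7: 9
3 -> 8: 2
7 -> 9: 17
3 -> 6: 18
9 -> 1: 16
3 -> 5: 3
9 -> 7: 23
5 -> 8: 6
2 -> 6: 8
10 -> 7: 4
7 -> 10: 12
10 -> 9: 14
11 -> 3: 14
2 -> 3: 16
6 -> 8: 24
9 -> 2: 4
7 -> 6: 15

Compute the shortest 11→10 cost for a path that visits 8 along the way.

87

Shortest 11→8: 11 → 3 → 8 = 16
Shortest 8→10: 8 → 5 → 1 → 9 → 2 → 6 → 7 → 10 = 71
Total via 8: 16 + 71 = 87.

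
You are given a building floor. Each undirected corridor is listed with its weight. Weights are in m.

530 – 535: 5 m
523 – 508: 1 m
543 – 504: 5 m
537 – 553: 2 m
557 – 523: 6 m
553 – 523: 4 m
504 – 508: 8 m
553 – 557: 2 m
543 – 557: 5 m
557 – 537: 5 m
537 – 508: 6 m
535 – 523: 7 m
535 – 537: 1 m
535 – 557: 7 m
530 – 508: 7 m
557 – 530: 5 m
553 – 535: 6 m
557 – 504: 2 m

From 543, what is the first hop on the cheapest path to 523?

Enumerating some paths:
543 → 504 → 557 → 553 → 523: 5+2+2+4 = 13
543 → 557 → 523: 5+6 = 11
The minimum is 11 m via 543 → 557 → 523.
So from 543 the first move is to 557.

557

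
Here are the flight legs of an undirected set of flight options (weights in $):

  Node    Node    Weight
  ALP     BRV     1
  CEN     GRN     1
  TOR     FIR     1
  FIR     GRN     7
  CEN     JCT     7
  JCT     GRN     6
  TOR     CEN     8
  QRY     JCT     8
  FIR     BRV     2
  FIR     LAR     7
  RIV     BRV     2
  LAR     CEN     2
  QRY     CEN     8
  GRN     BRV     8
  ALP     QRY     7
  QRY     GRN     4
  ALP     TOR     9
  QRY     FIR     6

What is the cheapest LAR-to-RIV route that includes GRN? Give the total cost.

Shortest LAR→GRN: LAR–CEN–GRN = 3
Shortest GRN→RIV: GRN–BRV–RIV = 10
Total via GRN: 3 + 10 = $13.

$13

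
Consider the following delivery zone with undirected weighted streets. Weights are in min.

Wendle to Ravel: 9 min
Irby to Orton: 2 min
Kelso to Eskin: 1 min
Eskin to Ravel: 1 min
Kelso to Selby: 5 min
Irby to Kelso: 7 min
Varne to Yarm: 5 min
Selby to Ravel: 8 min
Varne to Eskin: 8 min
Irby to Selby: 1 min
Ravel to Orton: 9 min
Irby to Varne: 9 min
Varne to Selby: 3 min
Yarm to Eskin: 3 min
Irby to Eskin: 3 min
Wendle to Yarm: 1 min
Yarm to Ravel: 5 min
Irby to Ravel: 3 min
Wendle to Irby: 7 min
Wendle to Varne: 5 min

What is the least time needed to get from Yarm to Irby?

Settle nodes by increasing distance from Yarm:
Yarm: 0
Wendle: 1  (via Yarm)
Eskin: 3  (via Yarm)
Kelso: 4  (via Eskin)
Ravel: 4  (via Eskin)
Varne: 5  (via Yarm)
Irby: 6  (via Eskin)
Shortest route: Yarm–Eskin–Irby = 6 min.

6 min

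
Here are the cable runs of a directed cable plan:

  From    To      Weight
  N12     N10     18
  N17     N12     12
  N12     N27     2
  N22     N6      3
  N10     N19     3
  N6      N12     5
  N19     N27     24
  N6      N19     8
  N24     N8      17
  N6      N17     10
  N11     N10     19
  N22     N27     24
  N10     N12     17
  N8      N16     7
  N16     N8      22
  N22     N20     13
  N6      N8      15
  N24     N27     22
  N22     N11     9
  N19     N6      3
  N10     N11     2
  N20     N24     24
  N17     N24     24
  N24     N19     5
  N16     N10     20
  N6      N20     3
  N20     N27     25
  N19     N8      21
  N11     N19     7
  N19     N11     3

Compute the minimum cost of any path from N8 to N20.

36

Enumerating some paths:
N8 - N16 - N10 - N19 - N6 - N20: 7+20+3+3+3 = 36
N8 - N16 - N10 - N11 - N19 - N6 - N20: 7+20+2+7+3+3 = 42
The minimum is 36 via N8 - N16 - N10 - N19 - N6 - N20.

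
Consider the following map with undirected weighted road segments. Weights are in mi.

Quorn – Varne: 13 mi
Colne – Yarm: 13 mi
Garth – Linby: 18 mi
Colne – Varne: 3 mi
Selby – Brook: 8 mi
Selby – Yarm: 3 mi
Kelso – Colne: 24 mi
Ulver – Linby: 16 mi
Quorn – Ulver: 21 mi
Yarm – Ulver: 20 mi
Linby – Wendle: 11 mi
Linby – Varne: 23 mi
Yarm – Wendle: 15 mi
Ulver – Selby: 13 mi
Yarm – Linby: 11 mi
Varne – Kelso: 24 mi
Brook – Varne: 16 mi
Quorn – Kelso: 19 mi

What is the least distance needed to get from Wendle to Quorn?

Shortest distances from Wendle:
Wendle: 0
Linby: 11  (via Wendle)
Yarm: 15  (via Wendle)
Selby: 18  (via Yarm)
Brook: 26  (via Selby)
Ulver: 27  (via Linby)
Colne: 28  (via Yarm)
Garth: 29  (via Linby)
Varne: 31  (via Colne)
Quorn: 44  (via Varne)
Shortest route: Wendle–Yarm–Colne–Varne–Quorn = 44 mi.

44 mi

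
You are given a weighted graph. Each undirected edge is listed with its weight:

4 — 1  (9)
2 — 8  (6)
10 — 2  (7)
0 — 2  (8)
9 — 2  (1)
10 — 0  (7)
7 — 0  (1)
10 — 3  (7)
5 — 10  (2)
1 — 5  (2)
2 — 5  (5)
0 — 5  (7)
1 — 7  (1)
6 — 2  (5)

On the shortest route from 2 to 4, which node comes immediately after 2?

Enumerating some paths:
2–0–7–1–4: 8+1+1+9 = 19
2–5–1–4: 5+2+9 = 16
Cheapest is 2–5–1–4 at 16.
So from 2 the first move is to 5.

5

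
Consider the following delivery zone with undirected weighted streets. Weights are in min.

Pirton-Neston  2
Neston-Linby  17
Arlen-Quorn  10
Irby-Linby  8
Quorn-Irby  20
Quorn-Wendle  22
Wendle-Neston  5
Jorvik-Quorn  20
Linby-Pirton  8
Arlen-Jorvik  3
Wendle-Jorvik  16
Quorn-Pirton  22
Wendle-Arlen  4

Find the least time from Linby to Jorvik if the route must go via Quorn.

41 min

Shortest Linby→Quorn: Linby → Irby → Quorn = 28
Shortest Quorn→Jorvik: Quorn → Arlen → Jorvik = 13
Total via Quorn: 28 + 13 = 41 min.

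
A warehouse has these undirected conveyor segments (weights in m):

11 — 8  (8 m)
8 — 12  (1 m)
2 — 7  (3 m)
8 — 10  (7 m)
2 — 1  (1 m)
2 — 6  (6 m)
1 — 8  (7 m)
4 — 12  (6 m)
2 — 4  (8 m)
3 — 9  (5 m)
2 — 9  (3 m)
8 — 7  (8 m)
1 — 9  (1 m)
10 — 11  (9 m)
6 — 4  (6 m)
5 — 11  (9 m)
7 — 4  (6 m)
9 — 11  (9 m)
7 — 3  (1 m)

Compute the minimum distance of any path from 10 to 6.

20 m

Shortest distances from 10:
10: 0
8: 7  (via 10)
12: 8  (via 8)
11: 9  (via 10)
1: 14  (via 8)
4: 14  (via 12)
2: 15  (via 1)
7: 15  (via 8)
9: 15  (via 1)
3: 16  (via 7)
5: 18  (via 11)
6: 20  (via 4)
Shortest route: 10–8–12–4–6 = 20 m.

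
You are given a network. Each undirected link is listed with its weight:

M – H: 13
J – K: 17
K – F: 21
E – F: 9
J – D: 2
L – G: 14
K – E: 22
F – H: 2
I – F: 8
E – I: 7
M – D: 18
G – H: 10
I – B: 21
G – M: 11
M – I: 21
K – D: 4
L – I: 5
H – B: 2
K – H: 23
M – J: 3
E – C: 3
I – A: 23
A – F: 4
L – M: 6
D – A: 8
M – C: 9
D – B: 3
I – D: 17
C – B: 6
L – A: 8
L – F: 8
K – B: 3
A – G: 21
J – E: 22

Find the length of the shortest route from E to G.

21

Running Dijkstra from E:
E: 0
C: 3  (via E)
I: 7  (via E)
B: 9  (via C)
F: 9  (via E)
H: 11  (via B)
D: 12  (via B)
K: 12  (via B)
L: 12  (via I)
M: 12  (via C)
A: 13  (via F)
J: 14  (via D)
G: 21  (via H)
Shortest route: E–C–B–H–G = 21.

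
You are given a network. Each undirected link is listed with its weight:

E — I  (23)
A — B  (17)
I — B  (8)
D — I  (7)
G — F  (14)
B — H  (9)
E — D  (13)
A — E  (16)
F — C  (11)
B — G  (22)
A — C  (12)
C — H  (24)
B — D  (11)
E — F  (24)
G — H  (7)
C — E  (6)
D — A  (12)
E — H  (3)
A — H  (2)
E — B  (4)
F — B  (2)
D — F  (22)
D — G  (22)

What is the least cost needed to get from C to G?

Running Dijkstra from C:
C: 0
E: 6  (via C)
H: 9  (via E)
B: 10  (via E)
A: 11  (via H)
F: 11  (via C)
G: 16  (via H)
Shortest route: C–E–H–G = 16.

16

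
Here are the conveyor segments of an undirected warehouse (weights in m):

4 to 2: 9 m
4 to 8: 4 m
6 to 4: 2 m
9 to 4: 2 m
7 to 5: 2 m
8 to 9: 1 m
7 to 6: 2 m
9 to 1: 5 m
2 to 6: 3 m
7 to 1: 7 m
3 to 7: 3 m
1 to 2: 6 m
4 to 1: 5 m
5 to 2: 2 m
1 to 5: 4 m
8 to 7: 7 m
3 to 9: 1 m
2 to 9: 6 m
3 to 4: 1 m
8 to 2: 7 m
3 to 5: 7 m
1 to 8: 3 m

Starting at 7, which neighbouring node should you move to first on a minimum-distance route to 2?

5

Enumerating some paths:
7 → 3 → 9 → 2: 3+1+6 = 10
7 → 6 → 2: 2+3 = 5
7 → 5 → 2: 2+2 = 4
7 → 3 → 4 → 6 → 2: 3+1+2+3 = 9
Cheapest is 7 → 5 → 2 at 4 m.
So from 7 the first move is to 5.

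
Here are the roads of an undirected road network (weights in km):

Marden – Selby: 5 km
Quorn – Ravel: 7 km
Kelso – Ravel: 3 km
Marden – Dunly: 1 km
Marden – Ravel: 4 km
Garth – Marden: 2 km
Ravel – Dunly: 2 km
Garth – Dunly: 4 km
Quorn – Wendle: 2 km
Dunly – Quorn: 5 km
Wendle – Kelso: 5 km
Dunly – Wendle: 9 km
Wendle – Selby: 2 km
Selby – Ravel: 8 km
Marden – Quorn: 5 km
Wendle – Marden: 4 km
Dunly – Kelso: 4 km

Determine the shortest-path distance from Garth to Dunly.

Candidate routes:
Garth - Marden - Dunly: 2+1 = 3
Garth - Dunly: 4 = 4
The minimum is 3 km via Garth - Marden - Dunly.

3 km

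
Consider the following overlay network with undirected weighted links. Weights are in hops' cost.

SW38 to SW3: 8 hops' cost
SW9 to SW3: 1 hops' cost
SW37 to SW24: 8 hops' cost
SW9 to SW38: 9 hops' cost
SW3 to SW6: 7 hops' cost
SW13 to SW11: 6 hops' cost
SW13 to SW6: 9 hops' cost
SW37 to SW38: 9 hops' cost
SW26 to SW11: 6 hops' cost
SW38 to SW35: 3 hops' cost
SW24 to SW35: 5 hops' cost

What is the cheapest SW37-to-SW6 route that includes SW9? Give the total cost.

Shortest SW37→SW9: SW37–SW38–SW9 = 18
Best SW9 to SW6: SW9–SW3–SW6 costing 8
Total via SW9: 18 + 8 = 26 hops' cost.

26 hops' cost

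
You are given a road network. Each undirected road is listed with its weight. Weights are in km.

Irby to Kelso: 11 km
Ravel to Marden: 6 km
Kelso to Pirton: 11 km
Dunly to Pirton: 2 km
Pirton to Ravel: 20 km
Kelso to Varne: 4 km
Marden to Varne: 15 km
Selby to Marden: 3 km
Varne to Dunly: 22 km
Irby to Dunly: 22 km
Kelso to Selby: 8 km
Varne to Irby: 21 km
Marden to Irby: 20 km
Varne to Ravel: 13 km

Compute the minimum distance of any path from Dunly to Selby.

Candidate routes:
Dunly - Varne - Kelso - Selby: 22+4+8 = 34
Dunly - Pirton - Ravel - Marden - Selby: 2+20+6+3 = 31
Dunly - Pirton - Kelso - Selby: 2+11+8 = 21
Cheapest is Dunly - Pirton - Kelso - Selby at 21 km.

21 km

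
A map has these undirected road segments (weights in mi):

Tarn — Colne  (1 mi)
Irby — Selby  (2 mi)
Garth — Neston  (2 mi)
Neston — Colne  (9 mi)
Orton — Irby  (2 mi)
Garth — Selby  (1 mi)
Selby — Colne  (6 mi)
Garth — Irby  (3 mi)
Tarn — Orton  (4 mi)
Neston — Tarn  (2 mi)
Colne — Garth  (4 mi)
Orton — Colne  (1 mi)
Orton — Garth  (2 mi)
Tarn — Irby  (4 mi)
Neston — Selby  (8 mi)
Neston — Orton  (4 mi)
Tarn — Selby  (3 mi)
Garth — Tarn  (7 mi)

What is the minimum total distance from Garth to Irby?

3 mi

Enumerating some paths:
Garth - Orton - Irby: 2+2 = 4
Garth - Colne - Orton - Irby: 4+1+2 = 7
Garth - Irby: 3 = 3
Cheapest is Garth - Irby at 3 mi.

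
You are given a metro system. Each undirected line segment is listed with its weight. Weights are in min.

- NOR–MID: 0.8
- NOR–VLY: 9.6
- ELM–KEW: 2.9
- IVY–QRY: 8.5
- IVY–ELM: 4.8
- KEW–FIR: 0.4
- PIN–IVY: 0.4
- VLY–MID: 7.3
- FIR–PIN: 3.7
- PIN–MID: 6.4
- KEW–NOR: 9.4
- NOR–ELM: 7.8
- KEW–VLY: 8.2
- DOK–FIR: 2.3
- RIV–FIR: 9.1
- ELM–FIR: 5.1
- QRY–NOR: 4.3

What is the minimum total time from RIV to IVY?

Compare a few routes:
RIV - FIR - ELM - IVY: 9.1+5.1+4.8 = 19
RIV - FIR - KEW - ELM - IVY: 9.1+0.4+2.9+4.8 = 17.2
RIV - FIR - PIN - IVY: 9.1+3.7+0.4 = 13.2
The minimum is 13.2 min via RIV - FIR - PIN - IVY.

13.2 min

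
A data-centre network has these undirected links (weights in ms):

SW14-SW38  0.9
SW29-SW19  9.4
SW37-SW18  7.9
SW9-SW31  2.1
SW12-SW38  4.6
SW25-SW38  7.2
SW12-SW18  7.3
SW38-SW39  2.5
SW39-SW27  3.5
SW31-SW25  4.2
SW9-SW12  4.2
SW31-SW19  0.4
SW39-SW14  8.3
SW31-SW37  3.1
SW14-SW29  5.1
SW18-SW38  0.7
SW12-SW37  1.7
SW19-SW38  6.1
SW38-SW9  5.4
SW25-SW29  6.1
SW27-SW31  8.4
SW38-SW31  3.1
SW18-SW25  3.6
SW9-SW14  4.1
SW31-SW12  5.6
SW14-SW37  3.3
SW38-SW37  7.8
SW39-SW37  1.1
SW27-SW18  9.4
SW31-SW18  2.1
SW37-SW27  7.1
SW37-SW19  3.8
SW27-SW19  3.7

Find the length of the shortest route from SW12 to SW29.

10.1 ms

Compare a few routes:
SW12 → SW37 → SW14 → SW29: 1.7+3.3+5.1 = 10.1
SW12 → SW38 → SW14 → SW29: 4.6+0.9+5.1 = 10.6
Cheapest is SW12 → SW37 → SW14 → SW29 at 10.1 ms.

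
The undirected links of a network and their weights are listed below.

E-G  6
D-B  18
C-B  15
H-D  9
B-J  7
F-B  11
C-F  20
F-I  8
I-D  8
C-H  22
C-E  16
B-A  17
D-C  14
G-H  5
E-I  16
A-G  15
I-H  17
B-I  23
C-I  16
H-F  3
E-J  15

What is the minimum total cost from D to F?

12

Enumerating some paths:
D - B - F: 18+11 = 29
D - H - F: 9+3 = 12
D - I - H - F: 8+17+3 = 28
D - I - F: 8+8 = 16
The minimum is 12 via D - H - F.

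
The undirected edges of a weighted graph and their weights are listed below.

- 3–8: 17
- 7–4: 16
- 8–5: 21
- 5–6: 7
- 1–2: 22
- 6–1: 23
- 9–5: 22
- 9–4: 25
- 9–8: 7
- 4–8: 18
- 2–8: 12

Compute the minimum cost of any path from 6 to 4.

Settle nodes by increasing distance from 6:
6: 0
5: 7  (via 6)
1: 23  (via 6)
8: 28  (via 5)
9: 29  (via 5)
2: 40  (via 8)
3: 45  (via 8)
4: 46  (via 8)
Shortest route: 6–5–8–4 = 46.

46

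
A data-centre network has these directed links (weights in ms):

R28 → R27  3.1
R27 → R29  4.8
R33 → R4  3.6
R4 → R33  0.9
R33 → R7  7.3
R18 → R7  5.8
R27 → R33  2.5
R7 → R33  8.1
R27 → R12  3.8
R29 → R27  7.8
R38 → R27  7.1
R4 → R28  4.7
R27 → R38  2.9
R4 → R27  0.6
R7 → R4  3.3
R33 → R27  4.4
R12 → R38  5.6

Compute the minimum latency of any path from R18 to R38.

Running Dijkstra from R18:
R18: 0
R7: 5.8  (via R18)
R4: 9.1  (via R7)
R27: 9.7  (via R4)
R33: 10  (via R4)
R38: 12.6  (via R27)
Shortest route: R18 → R7 → R4 → R27 → R38 = 12.6 ms.

12.6 ms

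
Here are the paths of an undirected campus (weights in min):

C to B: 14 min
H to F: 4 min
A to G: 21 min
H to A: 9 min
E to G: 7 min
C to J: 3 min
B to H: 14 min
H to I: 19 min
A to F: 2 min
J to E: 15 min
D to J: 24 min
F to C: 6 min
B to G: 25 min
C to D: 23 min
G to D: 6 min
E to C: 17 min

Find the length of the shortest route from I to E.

46 min

Enumerating some paths:
I–H–F–C–E: 19+4+6+17 = 46
I–H–F–C–J–E: 19+4+6+3+15 = 47
Cheapest is I–H–F–C–E at 46 min.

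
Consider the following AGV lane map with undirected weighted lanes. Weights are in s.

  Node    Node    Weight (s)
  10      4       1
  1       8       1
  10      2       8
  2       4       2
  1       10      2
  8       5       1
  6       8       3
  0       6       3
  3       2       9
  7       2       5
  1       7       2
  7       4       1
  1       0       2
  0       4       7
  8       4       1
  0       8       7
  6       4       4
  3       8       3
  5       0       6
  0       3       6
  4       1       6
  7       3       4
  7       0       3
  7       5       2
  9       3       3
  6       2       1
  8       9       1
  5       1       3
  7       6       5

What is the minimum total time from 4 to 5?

2 s

Shortest distances from 4:
4: 0
7: 1  (via 4)
8: 1  (via 4)
10: 1  (via 4)
1: 2  (via 8)
2: 2  (via 4)
5: 2  (via 8)
Shortest route: 4–8–5 = 2 s.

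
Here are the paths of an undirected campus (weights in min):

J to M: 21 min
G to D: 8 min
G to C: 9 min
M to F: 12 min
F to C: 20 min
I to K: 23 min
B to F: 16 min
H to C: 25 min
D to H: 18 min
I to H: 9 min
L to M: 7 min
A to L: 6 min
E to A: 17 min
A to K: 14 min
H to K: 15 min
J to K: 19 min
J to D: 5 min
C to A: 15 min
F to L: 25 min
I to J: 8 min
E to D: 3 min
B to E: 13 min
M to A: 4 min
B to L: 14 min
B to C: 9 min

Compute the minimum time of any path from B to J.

21 min

Compare a few routes:
B–E–D–J: 13+3+5 = 21
B–L–A–E–D–J: 14+6+17+3+5 = 45
B–C–G–D–J: 9+9+8+5 = 31
B–L–M–J: 14+7+21 = 42
Cheapest is B–E–D–J at 21 min.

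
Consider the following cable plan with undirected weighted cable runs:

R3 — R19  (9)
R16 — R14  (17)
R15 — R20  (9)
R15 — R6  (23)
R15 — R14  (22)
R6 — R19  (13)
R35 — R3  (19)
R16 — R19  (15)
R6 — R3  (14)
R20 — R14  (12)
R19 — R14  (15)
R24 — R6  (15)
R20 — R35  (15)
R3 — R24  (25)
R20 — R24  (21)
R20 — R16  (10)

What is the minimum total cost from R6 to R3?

Compare a few routes:
R6 - R19 - R3: 13+9 = 22
R6 - R3: 14 = 14
Cheapest is R6 - R3 at 14.

14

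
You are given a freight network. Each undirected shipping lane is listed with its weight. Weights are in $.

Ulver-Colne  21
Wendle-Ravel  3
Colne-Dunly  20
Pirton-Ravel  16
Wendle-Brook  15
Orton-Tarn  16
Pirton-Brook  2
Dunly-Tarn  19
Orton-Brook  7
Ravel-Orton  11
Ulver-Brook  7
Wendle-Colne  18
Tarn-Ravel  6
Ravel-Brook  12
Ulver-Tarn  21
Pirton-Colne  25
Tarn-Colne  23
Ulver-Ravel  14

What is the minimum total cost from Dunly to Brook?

$37

Compare a few routes:
Dunly–Tarn–Ravel–Brook: 19+6+12 = 37
Dunly–Tarn–Orton–Brook: 19+16+7 = 42
Dunly–Tarn–Ravel–Pirton–Brook: 19+6+16+2 = 43
The minimum is $37 via Dunly–Tarn–Ravel–Brook.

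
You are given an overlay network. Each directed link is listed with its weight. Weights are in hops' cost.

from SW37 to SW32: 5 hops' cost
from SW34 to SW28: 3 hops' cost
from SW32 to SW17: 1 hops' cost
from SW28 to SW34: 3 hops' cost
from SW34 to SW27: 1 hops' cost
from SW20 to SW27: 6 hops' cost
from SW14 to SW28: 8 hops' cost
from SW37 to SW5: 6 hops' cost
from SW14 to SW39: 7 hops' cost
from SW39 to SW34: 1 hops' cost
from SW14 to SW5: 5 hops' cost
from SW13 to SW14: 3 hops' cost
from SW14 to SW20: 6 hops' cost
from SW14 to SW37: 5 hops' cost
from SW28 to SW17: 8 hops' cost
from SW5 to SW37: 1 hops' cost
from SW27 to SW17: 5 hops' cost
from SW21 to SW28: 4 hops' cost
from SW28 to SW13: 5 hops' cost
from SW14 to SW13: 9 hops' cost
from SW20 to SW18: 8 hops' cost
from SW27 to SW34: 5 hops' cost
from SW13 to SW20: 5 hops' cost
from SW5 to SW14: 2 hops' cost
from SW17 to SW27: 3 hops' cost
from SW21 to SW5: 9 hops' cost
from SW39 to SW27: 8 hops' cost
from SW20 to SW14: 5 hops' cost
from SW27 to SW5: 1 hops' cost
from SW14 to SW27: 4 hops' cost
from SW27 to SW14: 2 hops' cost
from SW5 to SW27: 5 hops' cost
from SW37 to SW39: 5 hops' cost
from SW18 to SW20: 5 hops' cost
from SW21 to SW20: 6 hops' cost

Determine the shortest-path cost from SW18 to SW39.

17 hops' cost

Candidate routes:
SW18–SW20–SW27–SW5–SW37–SW39: 5+6+1+1+5 = 18
SW18–SW20–SW14–SW39: 5+5+7 = 17
SW18–SW20–SW14–SW37–SW39: 5+5+5+5 = 20
SW18–SW20–SW27–SW14–SW39: 5+6+2+7 = 20
Cheapest is SW18–SW20–SW14–SW39 at 17 hops' cost.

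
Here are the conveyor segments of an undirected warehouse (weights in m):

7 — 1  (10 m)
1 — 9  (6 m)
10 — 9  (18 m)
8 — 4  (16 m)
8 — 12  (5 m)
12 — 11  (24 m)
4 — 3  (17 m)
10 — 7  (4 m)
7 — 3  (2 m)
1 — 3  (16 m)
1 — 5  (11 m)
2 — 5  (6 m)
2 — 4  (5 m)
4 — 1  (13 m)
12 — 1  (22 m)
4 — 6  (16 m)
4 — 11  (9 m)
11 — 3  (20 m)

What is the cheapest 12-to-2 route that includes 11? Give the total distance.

38 m

Best 12 to 11: 12 → 11 costing 24
Shortest 11→2: 11 → 4 → 2 = 14
Total via 11: 24 + 14 = 38 m.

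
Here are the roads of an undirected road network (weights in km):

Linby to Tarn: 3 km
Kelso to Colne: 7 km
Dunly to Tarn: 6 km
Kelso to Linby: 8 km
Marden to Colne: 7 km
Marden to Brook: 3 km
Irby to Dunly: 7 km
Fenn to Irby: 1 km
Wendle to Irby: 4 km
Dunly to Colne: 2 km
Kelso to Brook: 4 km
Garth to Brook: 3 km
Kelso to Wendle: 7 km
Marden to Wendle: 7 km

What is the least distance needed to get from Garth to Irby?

Running Dijkstra from Garth:
Garth: 0
Brook: 3  (via Garth)
Marden: 6  (via Brook)
Kelso: 7  (via Brook)
Colne: 13  (via Marden)
Wendle: 13  (via Marden)
Dunly: 15  (via Colne)
Linby: 15  (via Kelso)
Irby: 17  (via Wendle)
Shortest route: Garth → Brook → Marden → Wendle → Irby = 17 km.

17 km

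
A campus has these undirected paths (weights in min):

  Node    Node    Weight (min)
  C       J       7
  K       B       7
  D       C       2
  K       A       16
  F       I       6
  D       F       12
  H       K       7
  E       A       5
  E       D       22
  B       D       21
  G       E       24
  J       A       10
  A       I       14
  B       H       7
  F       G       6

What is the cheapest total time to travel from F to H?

40 min

Settle nodes by increasing distance from F:
F: 0
G: 6  (via F)
I: 6  (via F)
D: 12  (via F)
C: 14  (via D)
A: 20  (via I)
J: 21  (via C)
E: 25  (via A)
B: 33  (via D)
K: 36  (via A)
H: 40  (via B)
Shortest route: F → D → B → H = 40 min.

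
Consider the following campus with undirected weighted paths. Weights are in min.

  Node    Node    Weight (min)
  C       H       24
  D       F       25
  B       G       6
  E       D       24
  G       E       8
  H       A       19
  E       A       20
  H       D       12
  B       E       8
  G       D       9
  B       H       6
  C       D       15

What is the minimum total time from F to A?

56 min

Settle nodes by increasing distance from F:
F: 0
D: 25  (via F)
G: 34  (via D)
H: 37  (via D)
B: 40  (via G)
C: 40  (via D)
E: 42  (via G)
A: 56  (via H)
Shortest route: F → D → H → A = 56 min.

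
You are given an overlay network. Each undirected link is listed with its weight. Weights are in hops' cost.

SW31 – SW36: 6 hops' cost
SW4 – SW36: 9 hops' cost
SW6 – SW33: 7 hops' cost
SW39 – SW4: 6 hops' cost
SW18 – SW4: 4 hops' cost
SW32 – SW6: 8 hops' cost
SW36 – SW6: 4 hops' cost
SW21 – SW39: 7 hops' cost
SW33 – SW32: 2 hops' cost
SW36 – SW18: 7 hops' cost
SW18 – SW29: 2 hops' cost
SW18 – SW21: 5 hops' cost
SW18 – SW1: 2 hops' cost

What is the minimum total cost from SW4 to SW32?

Settle nodes by increasing distance from SW4:
SW4: 0
SW18: 4  (via SW4)
SW1: 6  (via SW18)
SW39: 6  (via SW4)
SW29: 6  (via SW18)
SW36: 9  (via SW4)
SW21: 9  (via SW18)
SW6: 13  (via SW36)
SW31: 15  (via SW36)
SW33: 20  (via SW6)
SW32: 21  (via SW6)
Shortest route: SW4 → SW36 → SW6 → SW32 = 21 hops' cost.

21 hops' cost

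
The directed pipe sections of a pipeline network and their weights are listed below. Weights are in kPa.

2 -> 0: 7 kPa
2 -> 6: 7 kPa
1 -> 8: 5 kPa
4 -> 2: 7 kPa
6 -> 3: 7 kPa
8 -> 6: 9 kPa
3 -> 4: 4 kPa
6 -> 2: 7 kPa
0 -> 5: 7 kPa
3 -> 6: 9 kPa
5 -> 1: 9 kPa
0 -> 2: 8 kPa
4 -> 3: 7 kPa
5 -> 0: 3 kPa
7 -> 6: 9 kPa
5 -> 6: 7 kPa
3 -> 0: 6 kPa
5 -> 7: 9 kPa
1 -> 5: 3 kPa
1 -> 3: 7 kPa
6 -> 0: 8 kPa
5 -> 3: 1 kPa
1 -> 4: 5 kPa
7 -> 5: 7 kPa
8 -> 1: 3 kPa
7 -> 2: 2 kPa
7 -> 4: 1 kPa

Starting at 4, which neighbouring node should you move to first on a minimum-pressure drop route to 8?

Candidate routes:
4 - 2 - 0 - 5 - 1 - 8: 7+7+7+9+5 = 35
4 - 3 - 0 - 5 - 1 - 8: 7+6+7+9+5 = 34
The minimum is 34 kPa via 4 - 3 - 0 - 5 - 1 - 8.
So from 4 the first move is to 3.

3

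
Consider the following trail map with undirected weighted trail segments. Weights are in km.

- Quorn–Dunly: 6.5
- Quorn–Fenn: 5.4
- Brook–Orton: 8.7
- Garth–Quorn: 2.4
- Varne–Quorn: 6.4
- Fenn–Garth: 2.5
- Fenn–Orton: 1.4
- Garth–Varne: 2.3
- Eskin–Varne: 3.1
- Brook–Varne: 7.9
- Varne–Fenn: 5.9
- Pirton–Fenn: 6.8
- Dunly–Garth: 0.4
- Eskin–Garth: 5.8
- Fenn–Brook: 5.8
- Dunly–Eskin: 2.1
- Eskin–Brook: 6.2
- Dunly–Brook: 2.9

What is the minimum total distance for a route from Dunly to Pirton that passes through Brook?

15.5 km

Best Dunly to Brook: Dunly → Brook costing 2.9
Shortest Brook→Pirton: Brook → Fenn → Pirton = 12.6
Total via Brook: 2.9 + 12.6 = 15.5 km.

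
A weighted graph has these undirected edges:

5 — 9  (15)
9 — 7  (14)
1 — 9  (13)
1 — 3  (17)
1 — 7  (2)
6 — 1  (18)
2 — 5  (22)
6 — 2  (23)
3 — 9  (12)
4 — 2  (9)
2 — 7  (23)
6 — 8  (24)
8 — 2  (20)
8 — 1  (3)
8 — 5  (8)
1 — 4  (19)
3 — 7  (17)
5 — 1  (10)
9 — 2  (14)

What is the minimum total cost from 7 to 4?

21

Shortest distances from 7:
7: 0
1: 2  (via 7)
8: 5  (via 1)
5: 12  (via 1)
9: 14  (via 7)
3: 17  (via 7)
6: 20  (via 1)
4: 21  (via 1)
Shortest route: 7–1–4 = 21.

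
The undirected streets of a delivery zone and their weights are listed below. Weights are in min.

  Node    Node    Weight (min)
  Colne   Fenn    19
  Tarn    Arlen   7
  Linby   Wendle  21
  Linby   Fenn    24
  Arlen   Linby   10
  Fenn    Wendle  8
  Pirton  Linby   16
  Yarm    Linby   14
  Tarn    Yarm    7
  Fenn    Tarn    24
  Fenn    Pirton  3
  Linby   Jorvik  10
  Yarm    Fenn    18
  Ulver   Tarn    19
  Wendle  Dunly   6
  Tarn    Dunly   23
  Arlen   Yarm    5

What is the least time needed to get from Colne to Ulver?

62 min

Enumerating some paths:
Colne → Fenn → Yarm → Tarn → Ulver: 19+18+7+19 = 63
Colne → Fenn → Tarn → Ulver: 19+24+19 = 62
Colne → Fenn → Yarm → Arlen → Tarn → Ulver: 19+18+5+7+19 = 68
The minimum is 62 min via Colne → Fenn → Tarn → Ulver.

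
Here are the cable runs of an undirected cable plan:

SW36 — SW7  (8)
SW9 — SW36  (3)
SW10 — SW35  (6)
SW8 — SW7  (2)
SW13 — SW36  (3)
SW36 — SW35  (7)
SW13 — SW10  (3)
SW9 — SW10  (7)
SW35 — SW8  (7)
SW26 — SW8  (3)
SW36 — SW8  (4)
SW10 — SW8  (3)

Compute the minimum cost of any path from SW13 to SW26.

Candidate routes:
SW13 - SW10 - SW8 - SW26: 3+3+3 = 9
SW13 - SW36 - SW8 - SW26: 3+4+3 = 10
Cheapest is SW13 - SW10 - SW8 - SW26 at 9.

9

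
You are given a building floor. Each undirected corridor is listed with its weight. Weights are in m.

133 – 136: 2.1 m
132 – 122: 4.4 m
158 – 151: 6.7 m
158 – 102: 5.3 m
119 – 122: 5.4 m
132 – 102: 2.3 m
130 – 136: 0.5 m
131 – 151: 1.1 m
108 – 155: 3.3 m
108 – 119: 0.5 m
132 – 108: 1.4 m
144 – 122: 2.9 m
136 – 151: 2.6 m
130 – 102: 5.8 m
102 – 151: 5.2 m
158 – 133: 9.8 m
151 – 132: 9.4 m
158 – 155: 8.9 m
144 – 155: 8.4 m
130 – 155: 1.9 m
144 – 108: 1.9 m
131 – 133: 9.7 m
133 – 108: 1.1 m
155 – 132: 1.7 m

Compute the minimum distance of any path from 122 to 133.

5.9 m

Candidate routes:
122 - 132 - 108 - 133: 4.4+1.4+1.1 = 6.9
122 - 119 - 108 - 133: 5.4+0.5+1.1 = 7
122 - 144 - 108 - 133: 2.9+1.9+1.1 = 5.9
The minimum is 5.9 m via 122 - 144 - 108 - 133.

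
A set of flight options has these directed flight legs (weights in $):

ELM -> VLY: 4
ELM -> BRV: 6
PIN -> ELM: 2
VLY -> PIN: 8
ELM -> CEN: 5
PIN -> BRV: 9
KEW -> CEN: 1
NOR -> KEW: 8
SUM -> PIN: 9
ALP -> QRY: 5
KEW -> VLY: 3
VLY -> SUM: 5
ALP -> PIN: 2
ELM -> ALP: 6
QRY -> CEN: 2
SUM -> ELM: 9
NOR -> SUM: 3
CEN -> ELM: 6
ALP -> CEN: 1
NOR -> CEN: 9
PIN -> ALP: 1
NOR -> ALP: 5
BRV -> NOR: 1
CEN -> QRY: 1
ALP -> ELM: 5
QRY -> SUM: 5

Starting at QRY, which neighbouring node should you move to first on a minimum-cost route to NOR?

Candidate routes:
QRY → CEN → ELM → BRV → NOR: 2+6+6+1 = 15
QRY → SUM → PIN → BRV → NOR: 5+9+9+1 = 24
QRY → SUM → PIN → ELM → BRV → NOR: 5+9+2+6+1 = 23
QRY → SUM → ELM → BRV → NOR: 5+9+6+1 = 21
The minimum is $15 via QRY → CEN → ELM → BRV → NOR.
So from QRY the first move is to CEN.

CEN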